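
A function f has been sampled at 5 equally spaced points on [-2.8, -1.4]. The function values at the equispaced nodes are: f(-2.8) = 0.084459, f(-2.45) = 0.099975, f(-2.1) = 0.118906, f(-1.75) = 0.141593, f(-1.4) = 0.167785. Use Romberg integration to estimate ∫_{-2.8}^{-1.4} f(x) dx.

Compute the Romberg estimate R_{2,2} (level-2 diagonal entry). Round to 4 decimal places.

0.1699

R_{0,0} (trapezoid, 1 panel, h=1.4000): 0.176571
R_{1,0} (trapezoid, 2 panels, h=0.7000): 0.171520
R_{2,0} (trapezoid, 4 panels, h=0.3500): 0.170309
R_{1,1} = 0.171520 + (0.171520 − 0.176571)/3 = 0.169836
R_{2,1} = 0.170309 + (0.170309 − 0.171520)/3 = 0.169905
R_{2,2} = 0.169905 + (0.169905 − 0.169836)/15 = 0.169910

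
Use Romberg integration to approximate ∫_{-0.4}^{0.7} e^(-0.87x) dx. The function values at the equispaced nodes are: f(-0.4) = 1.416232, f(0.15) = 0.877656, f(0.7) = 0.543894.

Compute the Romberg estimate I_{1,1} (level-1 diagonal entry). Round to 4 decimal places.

1.0030

I_{0,0} (trapezoid, 1 panel, h=1.1000): 1.078069
I_{1,0} (trapezoid, 2 panels, h=0.5500): 1.021745
I_{1,1} = 1.021745 + (1.021745 − 1.078069)/3 = 1.002970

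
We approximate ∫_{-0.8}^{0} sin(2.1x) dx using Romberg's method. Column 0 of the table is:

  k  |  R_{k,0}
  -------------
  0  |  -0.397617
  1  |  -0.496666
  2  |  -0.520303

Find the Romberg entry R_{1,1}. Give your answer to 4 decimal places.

-0.5297

Richardson extrapolation on the trapezoidal column (denominator 4−1=3):
R_{1,1} = (4·(-0.496666) − (-0.397617)) / 3 = -0.529682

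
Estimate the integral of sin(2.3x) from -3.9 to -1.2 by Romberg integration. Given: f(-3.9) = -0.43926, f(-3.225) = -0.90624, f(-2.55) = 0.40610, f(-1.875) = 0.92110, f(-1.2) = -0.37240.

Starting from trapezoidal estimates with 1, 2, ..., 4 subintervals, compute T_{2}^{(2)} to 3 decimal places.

-0.010

T_{0}^{(0)} (trapezoid, 1 panel, h=2.7000): -1.09574
T_{1}^{(0)} (trapezoid, 2 panels, h=1.3500): 0.00036
T_{2}^{(0)} (trapezoid, 4 panels, h=0.6750): 0.01021
T_{1}^{(1)} = 0.00036 + (0.00036 − (-1.09574))/3 = 0.36573
T_{2}^{(1)} = 0.01021 + (0.01021 − 0.00036)/3 = 0.01349
T_{2}^{(2)} = 0.01349 + (0.01349 − 0.36573)/15 = -0.00999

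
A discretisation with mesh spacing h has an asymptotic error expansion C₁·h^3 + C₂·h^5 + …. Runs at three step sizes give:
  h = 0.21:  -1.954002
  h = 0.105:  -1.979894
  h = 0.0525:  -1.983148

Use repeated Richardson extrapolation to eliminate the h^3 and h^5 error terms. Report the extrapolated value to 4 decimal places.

First eliminate the h^3 term (factor 2^3 = 8):
  B₁ = (8·(-1.979894) − (-1.954002))/7 = -1.983593
  B₂ = (8·(-1.983148) − (-1.979894))/7 = -1.983613
Then eliminate the h^5 term (factor 2^5 = 32):
  (32·(-1.983613) − (-1.983593))/31 = -1.983614

-1.9836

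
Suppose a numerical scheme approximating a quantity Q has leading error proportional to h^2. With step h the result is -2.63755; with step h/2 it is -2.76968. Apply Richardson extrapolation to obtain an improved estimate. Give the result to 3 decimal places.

The leading error scales as h^2; refining by a factor of 2 reduces it by 2^2 = 4.
Extrapolated value = (4·A(h/2) − A(h)) / (4 − 1)
= (4·(-2.76968) − (-2.63755)) / 3
= -8.44117 / 3 = -2.81372

-2.814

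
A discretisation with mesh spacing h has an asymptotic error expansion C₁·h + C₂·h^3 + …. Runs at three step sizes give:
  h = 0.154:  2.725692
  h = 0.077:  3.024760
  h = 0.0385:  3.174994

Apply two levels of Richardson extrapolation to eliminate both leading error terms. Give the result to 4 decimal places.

First eliminate the h term (factor 2^1 = 2):
  B₁ = (2·3.024760 − 2.725692)/1 = 3.323828
  B₂ = (2·3.174994 − 3.024760)/1 = 3.325228
Then eliminate the h^3 term (factor 2^3 = 8):
  (8·3.325228 − 3.323828)/7 = 3.325428

3.3254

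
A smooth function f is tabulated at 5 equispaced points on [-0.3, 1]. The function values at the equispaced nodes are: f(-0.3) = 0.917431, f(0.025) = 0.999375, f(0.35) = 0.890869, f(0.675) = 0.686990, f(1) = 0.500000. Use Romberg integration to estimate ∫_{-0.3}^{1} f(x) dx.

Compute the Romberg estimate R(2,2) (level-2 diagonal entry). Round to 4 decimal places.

R(0,0) (trapezoid, 1 panel, h=1.3000): 0.921330
R(1,0) (trapezoid, 2 panels, h=0.6500): 1.039730
R(2,0) (trapezoid, 4 panels, h=0.3250): 1.067934
R(1,1) = 1.039730 + (1.039730 − 0.921330)/3 = 1.079197
R(2,1) = 1.067934 + (1.067934 − 1.039730)/3 = 1.077335
R(2,2) = 1.077335 + (1.077335 − 1.079197)/15 = 1.077211

1.0772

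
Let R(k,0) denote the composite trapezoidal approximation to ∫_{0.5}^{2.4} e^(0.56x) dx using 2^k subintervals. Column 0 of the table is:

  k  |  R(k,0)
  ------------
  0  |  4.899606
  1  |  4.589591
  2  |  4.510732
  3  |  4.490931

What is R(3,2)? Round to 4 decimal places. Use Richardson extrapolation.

4.4843

Richardson extrapolation on the trapezoidal column (denominator 4−1=3):
R(2,1) = (4·4.510732 − 4.589591) / 3 = 4.484446
R(3,1) = (4·4.490931 − 4.510732) / 3 = 4.484331
R(3,2) = 4.484331 + (4.484331 − 4.484446)/15 = 4.484323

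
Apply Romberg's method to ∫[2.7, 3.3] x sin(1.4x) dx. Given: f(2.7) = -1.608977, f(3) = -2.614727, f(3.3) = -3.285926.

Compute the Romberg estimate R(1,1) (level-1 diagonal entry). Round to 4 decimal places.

-1.5354

R(0,0) (trapezoid, 1 panel, h=0.6000): -1.468471
R(1,0) (trapezoid, 2 panels, h=0.3000): -1.518654
R(1,1) = -1.518654 + (-1.518654 − (-1.468471))/3 = -1.535382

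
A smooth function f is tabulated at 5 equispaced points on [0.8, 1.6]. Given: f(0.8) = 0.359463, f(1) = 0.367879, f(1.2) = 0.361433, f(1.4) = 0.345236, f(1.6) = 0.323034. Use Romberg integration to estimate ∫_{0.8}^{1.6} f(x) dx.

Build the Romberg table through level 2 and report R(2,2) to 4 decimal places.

R(0,0) (trapezoid, 1 panel, h=0.8000): 0.272999
R(1,0) (trapezoid, 2 panels, h=0.4000): 0.281073
R(2,0) (trapezoid, 4 panels, h=0.2000): 0.283159
R(1,1) = 0.281073 + (0.281073 − 0.272999)/3 = 0.283764
R(2,1) = 0.283159 + (0.283159 − 0.281073)/3 = 0.283854
R(2,2) = 0.283854 + (0.283854 − 0.283764)/15 = 0.283860

0.2839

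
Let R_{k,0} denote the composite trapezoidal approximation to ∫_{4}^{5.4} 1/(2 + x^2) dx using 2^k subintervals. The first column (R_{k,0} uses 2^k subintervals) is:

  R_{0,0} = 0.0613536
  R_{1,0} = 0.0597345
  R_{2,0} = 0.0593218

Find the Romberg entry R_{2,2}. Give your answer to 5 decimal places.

0.05918

R_{1,1} = (4·0.0597345 − 0.0613536) / 3 = 0.0591948
R_{2,1} = 0.0593218 + (0.0593218 − 0.0597345)/3 = 0.0591842
R_{2,2} = (16·0.0591842 − 0.0591948) / 15 = 0.0591835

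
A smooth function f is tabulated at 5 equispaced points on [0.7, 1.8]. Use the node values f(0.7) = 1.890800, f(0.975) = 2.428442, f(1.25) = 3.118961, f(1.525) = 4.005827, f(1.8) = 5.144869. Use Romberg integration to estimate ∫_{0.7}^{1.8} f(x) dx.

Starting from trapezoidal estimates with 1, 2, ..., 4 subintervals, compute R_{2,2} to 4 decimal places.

3.5759

R_{0,0} (trapezoid, 1 panel, h=1.1000): 3.869618
R_{1,0} (trapezoid, 2 panels, h=0.5500): 3.650238
R_{2,0} (trapezoid, 4 panels, h=0.2750): 3.594543
R_{1,1} = 3.650238 + (3.650238 − 3.869618)/3 = 3.577111
R_{2,1} = 3.594543 + (3.594543 − 3.650238)/3 = 3.575978
R_{2,2} = 3.575978 + (3.575978 − 3.577111)/15 = 3.575902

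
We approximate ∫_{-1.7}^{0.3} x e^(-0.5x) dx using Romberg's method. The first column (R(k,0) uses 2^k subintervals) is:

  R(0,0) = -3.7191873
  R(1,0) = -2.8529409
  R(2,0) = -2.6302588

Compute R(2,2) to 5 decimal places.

Richardson extrapolation on the trapezoidal column (denominator 4−1=3):
R(1,1) = -2.8529409 + (-2.8529409 − (-3.7191873))/3 = -2.5641921
R(2,1) = -2.6302588 + (-2.6302588 − (-2.8529409))/3 = -2.5560314
R(2,2) = (16·(-2.5560314) − (-2.5641921)) / 15 = -2.5554874

-2.55549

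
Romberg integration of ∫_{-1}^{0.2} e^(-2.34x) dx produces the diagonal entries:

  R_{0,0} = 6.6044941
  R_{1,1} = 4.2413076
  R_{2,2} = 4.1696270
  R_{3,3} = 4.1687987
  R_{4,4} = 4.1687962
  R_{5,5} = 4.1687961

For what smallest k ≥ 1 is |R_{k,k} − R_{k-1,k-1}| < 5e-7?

|R_{1,1} − R_{0,0}| = 2.3631865 ≥ 5e-7
|R_{2,2} − R_{1,1}| = 0.0716806 ≥ 5e-7
|R_{3,3} − R_{2,2}| = 0.0008283 ≥ 5e-7
|R_{4,4} − R_{3,3}| = 0.0000025 ≥ 5e-7
|R_{5,5} − R_{4,4}| = 0.0000001 < 5e-7

k = 5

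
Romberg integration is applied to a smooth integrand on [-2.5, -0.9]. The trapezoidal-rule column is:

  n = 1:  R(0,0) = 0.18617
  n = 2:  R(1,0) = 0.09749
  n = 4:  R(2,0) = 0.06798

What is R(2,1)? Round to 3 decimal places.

0.058

R(2,1) = (4·0.06798 − 0.09749) / 3 = 0.05814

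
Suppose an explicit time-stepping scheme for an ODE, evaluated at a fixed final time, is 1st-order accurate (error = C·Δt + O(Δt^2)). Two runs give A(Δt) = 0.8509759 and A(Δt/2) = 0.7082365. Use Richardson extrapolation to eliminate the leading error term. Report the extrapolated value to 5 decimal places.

0.56550

The leading error scales as Δt; refining by a factor of 2 reduces it by 2^1 = 2.
Extrapolated value = (2·A(Δt/2) − A(Δt)) / (2 − 1)
= (2·0.7082365 − 0.8509759) / 1
= 0.5654971 / 1 = 0.5654971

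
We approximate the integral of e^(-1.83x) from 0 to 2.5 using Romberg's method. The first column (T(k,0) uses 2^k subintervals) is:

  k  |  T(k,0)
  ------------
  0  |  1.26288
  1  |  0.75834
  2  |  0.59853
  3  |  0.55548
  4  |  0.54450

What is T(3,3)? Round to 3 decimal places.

0.541

Richardson extrapolation on the trapezoidal column (denominator 4−1=3):
T(1,1) = 0.75834 + (0.75834 − 1.26288)/3 = 0.59016
T(2,1) = (4·0.59853 − 0.75834) / 3 = 0.54526
T(3,1) = 0.55548 + (0.55548 − 0.59853)/3 = 0.54113
T(2,2) = (16·0.54526 − 0.59016) / 15 = 0.54227
T(3,2) = (16·0.54113 − 0.54526) / 15 = 0.54085
T(3,3) = 0.54085 + (0.54085 − 0.54227)/63 = 0.54083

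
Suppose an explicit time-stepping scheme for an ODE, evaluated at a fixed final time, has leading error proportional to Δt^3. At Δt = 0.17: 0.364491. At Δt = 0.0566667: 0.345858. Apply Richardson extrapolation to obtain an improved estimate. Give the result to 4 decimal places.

Extrapolated value = (27·A(Δt/3) − A(Δt)) / (27 − 1)
= (27·0.345858 − 0.364491) / 26
= 8.973675 / 26 = 0.345141

0.3451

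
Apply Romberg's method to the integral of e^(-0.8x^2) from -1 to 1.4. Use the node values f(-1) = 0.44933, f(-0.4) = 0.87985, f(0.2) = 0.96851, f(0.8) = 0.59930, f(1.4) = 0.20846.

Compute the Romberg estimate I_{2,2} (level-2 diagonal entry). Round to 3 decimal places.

I_{0,0} (trapezoid, 1 panel, h=2.4000): 0.78935
I_{1,0} (trapezoid, 2 panels, h=1.2000): 1.55689
I_{2,0} (trapezoid, 4 panels, h=0.6000): 1.66593
I_{1,1} = 1.55689 + (1.55689 − 0.78935)/3 = 1.81274
I_{2,1} = 1.66593 + (1.66593 − 1.55689)/3 = 1.70228
I_{2,2} = 1.70228 + (1.70228 − 1.81274)/15 = 1.69492

1.695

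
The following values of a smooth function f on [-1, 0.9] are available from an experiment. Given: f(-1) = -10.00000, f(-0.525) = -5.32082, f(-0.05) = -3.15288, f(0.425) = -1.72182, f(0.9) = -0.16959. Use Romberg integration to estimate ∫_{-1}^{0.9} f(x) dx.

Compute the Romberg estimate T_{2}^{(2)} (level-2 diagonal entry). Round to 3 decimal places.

T_{0}^{(0)} (trapezoid, 1 panel, h=1.9000): -9.66111
T_{1}^{(0)} (trapezoid, 2 panels, h=0.9500): -7.82579
T_{2}^{(0)} (trapezoid, 4 panels, h=0.4750): -7.25815
T_{1}^{(1)} = -7.82579 + (-7.82579 − (-9.66111))/3 = -7.21402
T_{2}^{(1)} = -7.25815 + (-7.25815 − (-7.82579))/3 = -7.06894
T_{2}^{(2)} = -7.06894 + (-7.06894 − (-7.21402))/15 = -7.05927

-7.059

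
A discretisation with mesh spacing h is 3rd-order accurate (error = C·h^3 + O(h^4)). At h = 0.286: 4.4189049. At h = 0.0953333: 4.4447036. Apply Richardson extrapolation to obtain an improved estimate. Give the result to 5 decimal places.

4.44570

Extrapolated value = (27·A(h/3) − A(h)) / (27 − 1)
= (27·4.4447036 − 4.4189049) / 26
= 115.5880923 / 26 = 4.4456959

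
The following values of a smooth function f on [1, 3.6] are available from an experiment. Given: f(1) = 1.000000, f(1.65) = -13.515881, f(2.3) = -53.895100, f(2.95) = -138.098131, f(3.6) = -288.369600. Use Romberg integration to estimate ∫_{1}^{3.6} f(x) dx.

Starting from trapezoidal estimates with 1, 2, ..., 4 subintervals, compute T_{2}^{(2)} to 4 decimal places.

-216.9549

T_{0}^{(0)} (trapezoid, 1 panel, h=2.6000): -373.580480
T_{1}^{(0)} (trapezoid, 2 panels, h=1.3000): -256.853870
T_{2}^{(0)} (trapezoid, 4 panels, h=0.6500): -226.976043
T_{1}^{(1)} = -256.853870 + (-256.853870 − (-373.580480))/3 = -217.945000
T_{2}^{(1)} = -226.976043 + (-226.976043 − (-256.853870))/3 = -217.016767
T_{2}^{(2)} = -217.016767 + (-217.016767 − (-217.945000))/15 = -216.954885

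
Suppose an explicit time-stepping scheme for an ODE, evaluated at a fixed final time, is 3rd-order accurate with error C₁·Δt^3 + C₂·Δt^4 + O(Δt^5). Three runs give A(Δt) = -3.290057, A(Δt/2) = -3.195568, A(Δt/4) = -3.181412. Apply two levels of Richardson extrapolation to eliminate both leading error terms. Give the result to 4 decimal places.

-3.1792

First eliminate the Δt^3 term (factor 2^3 = 8):
  B₁ = (8·(-3.195568) − (-3.290057))/7 = -3.182070
  B₂ = (8·(-3.181412) − (-3.195568))/7 = -3.179390
Then eliminate the Δt^4 term (factor 2^4 = 16):
  (16·(-3.179390) − (-3.182070))/15 = -3.179211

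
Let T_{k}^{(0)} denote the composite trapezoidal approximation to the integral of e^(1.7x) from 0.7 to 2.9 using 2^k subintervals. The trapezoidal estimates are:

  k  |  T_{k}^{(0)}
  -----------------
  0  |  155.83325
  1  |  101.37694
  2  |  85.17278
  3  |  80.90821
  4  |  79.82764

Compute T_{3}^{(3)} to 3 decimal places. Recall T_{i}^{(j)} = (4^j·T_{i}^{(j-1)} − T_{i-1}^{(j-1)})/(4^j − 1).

79.467

Richardson extrapolation on the trapezoidal column (denominator 4−1=3):
T_{1}^{(1)} = (4·101.37694 − 155.83325) / 3 = 83.22484
T_{2}^{(1)} = (4·85.17278 − 101.37694) / 3 = 79.77139
T_{3}^{(1)} = (4·80.90821 − 85.17278) / 3 = 79.48669
T_{2}^{(2)} = 79.77139 + (79.77139 − 83.22484)/15 = 79.54116
T_{3}^{(2)} = 79.48669 + (79.48669 − 79.77139)/15 = 79.46771
T_{3}^{(3)} = (64·79.46771 − 79.54116) / 63 = 79.46654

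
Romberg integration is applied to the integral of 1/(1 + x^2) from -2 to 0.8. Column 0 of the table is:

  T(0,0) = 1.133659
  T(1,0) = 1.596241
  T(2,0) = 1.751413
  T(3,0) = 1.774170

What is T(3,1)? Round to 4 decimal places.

1.7818

T(3,1) = (4·1.774170 − 1.751413) / 3 = 1.781756
(Column j=1 coincides with Simpson's rule on the same nodes.)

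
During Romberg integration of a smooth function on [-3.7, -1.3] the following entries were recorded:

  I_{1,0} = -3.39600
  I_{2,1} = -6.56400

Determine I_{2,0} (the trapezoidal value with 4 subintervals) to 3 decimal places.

From I_{2,1} = (4·I_{2,0} − I_{1,0})/3, solve for I_{2,0}:
4·I_{2,0} = 3·(-6.56400) + (-3.39600) = -23.08800
I_{2,0} = -5.77200

-5.772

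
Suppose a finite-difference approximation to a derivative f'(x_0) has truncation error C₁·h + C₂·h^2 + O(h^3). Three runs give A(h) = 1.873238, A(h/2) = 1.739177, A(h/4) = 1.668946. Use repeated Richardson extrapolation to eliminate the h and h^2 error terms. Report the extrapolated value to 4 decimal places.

1.5966

First eliminate the h term (factor 2^1 = 2):
  B₁ = (2·1.739177 − 1.873238)/1 = 1.605116
  B₂ = (2·1.668946 − 1.739177)/1 = 1.598715
Then eliminate the h^2 term (factor 2^2 = 4):
  (4·1.598715 − 1.605116)/3 = 1.596581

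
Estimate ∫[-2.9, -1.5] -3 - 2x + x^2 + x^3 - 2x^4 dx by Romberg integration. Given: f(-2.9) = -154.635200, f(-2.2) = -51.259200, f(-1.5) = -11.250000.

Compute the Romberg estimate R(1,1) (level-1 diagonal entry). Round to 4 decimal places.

R(0,0) (trapezoid, 1 panel, h=1.4000): -116.119640
R(1,0) (trapezoid, 2 panels, h=0.7000): -93.941260
R(1,1) = -93.941260 + (-93.941260 − (-116.119640))/3 = -86.548467

-86.5485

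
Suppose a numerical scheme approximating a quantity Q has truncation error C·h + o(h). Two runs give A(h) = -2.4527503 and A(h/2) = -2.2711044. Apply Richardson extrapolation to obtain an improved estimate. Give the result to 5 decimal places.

Extrapolated value = (2·A(h/2) − A(h)) / (2 − 1)
= (2·(-2.2711044) − (-2.4527503)) / 1
= -2.0894585 / 1 = -2.0894585

-2.08946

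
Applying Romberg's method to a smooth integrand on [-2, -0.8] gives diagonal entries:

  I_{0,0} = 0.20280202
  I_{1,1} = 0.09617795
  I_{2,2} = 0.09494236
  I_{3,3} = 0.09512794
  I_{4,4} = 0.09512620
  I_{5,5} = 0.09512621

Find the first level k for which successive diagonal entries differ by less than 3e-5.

|I_{1,1} − I_{0,0}| = 0.10662407 ≥ 3e-5
|I_{2,2} − I_{1,1}| = 0.00123559 ≥ 3e-5
|I_{3,3} − I_{2,2}| = 0.00018558 ≥ 3e-5
|I_{4,4} − I_{3,3}| = 0.00000174 < 3e-5

k = 4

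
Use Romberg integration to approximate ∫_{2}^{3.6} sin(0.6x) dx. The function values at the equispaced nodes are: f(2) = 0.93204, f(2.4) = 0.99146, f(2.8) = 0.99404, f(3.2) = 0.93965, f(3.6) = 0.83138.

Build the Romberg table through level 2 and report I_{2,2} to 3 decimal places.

I_{0,0} (trapezoid, 1 panel, h=1.6000): 1.41074
I_{1,0} (trapezoid, 2 panels, h=0.8000): 1.50060
I_{2,0} (trapezoid, 4 panels, h=0.4000): 1.52274
I_{1,1} = 1.50060 + (1.50060 − 1.41074)/3 = 1.53055
I_{2,1} = 1.52274 + (1.52274 − 1.50060)/3 = 1.53012
I_{2,2} = 1.53012 + (1.53012 − 1.53055)/15 = 1.53009

1.530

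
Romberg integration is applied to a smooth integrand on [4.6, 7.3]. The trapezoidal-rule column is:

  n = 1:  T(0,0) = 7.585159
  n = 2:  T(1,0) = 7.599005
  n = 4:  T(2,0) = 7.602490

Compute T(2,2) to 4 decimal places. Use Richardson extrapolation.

Richardson extrapolation on the trapezoidal column (denominator 4−1=3):
T(1,1) = (4·7.599005 − 7.585159) / 3 = 7.603620
T(2,1) = 7.602490 + (7.602490 − 7.599005)/3 = 7.603652
T(2,2) = (16·7.603652 − 7.603620) / 15 = 7.603654

7.6037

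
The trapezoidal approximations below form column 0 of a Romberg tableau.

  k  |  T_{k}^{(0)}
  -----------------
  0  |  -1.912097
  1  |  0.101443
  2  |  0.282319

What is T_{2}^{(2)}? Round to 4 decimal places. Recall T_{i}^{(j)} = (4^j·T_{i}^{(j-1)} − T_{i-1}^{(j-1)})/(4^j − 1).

Richardson extrapolation on the trapezoidal column (denominator 4−1=3):
T_{1}^{(1)} = (4·0.101443 − (-1.912097)) / 3 = 0.772623
T_{2}^{(1)} = (4·0.282319 − 0.101443) / 3 = 0.342611
T_{2}^{(2)} = 0.342611 + (0.342611 − 0.772623)/15 = 0.313944

0.3139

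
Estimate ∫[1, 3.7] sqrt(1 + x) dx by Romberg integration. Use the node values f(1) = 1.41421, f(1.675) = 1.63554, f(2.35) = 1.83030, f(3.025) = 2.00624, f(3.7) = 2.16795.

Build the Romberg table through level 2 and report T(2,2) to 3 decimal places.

4.907

T(0,0) (trapezoid, 1 panel, h=2.7000): 4.83592
T(1,0) (trapezoid, 2 panels, h=1.3500): 4.88886
T(2,0) (trapezoid, 4 panels, h=0.6750): 4.90263
T(1,1) = 4.88886 + (4.88886 − 4.83592)/3 = 4.90651
T(2,1) = 4.90263 + (4.90263 − 4.88886)/3 = 4.90722
T(2,2) = 4.90722 + (4.90722 − 4.90651)/15 = 4.90727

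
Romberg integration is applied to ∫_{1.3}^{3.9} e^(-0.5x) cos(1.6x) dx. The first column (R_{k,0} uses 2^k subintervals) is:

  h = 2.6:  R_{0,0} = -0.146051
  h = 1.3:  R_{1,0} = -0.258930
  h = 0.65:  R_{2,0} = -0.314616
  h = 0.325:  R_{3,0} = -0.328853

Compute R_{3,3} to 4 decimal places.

-0.3336

Richardson extrapolation on the trapezoidal column (denominator 4−1=3):
R_{1,1} = (4·(-0.258930) − (-0.146051)) / 3 = -0.296556
R_{2,1} = -0.314616 + (-0.314616 − (-0.258930))/3 = -0.333178
R_{3,1} = -0.328853 + (-0.328853 − (-0.314616))/3 = -0.333599
R_{2,2} = (16·(-0.333178) − (-0.296556)) / 15 = -0.335619
R_{3,2} = (16·(-0.333599) − (-0.333178)) / 15 = -0.333627
R_{3,3} = -0.333627 + (-0.333627 − (-0.335619))/63 = -0.333595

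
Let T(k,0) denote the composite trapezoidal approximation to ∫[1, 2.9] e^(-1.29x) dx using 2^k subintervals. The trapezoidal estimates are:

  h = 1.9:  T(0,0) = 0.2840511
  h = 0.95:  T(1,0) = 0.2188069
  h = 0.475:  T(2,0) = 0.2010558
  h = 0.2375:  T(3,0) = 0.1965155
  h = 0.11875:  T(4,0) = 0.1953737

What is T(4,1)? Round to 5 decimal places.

0.19499

T(4,1) = 0.1953737 + (0.1953737 − 0.1965155)/3 = 0.1949931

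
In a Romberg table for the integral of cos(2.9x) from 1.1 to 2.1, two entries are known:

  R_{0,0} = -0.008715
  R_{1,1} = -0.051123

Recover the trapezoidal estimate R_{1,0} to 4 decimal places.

-0.0405

From R_{1,1} = (4·R_{1,0} − R_{0,0})/3, solve for R_{1,0}:
4·R_{1,0} = 3·(-0.051123) + (-0.008715) = -0.162084
R_{1,0} = -0.040521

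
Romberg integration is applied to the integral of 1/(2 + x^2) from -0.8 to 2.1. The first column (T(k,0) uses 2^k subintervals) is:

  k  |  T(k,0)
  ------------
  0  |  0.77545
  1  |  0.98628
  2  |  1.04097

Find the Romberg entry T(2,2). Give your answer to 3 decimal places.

1.059

Richardson extrapolation on the trapezoidal column (denominator 4−1=3):
T(1,1) = (4·0.98628 − 0.77545) / 3 = 1.05656
T(2,1) = (4·1.04097 − 0.98628) / 3 = 1.05920
T(2,2) = 1.05920 + (1.05920 − 1.05656)/15 = 1.05938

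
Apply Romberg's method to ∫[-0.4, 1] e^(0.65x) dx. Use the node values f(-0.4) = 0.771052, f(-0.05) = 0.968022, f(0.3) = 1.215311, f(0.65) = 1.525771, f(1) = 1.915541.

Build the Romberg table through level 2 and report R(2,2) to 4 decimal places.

R(0,0) (trapezoid, 1 panel, h=1.4000): 1.880615
R(1,0) (trapezoid, 2 panels, h=0.7000): 1.791025
R(2,0) (trapezoid, 4 panels, h=0.3500): 1.768340
R(1,1) = 1.791025 + (1.791025 − 1.880615)/3 = 1.761162
R(2,1) = 1.768340 + (1.768340 − 1.791025)/3 = 1.760778
R(2,2) = 1.760778 + (1.760778 − 1.761162)/15 = 1.760752

1.7608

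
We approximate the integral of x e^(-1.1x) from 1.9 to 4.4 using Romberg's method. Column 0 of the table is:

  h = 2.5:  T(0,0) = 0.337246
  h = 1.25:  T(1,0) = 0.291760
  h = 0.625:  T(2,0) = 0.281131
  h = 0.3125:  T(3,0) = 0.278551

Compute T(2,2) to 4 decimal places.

0.2777

Richardson extrapolation on the trapezoidal column (denominator 4−1=3):
T(1,1) = (4·0.291760 − 0.337246) / 3 = 0.276598
T(2,1) = (4·0.281131 − 0.291760) / 3 = 0.277588
T(2,2) = (16·0.277588 − 0.276598) / 15 = 0.277654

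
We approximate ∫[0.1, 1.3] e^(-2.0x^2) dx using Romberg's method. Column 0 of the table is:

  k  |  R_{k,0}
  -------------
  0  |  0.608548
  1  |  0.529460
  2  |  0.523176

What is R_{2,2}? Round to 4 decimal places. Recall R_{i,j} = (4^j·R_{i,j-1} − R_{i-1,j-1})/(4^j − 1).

0.5223

Richardson extrapolation on the trapezoidal column (denominator 4−1=3):
R_{1,1} = (4·0.529460 − 0.608548) / 3 = 0.503097
R_{2,1} = (4·0.523176 − 0.529460) / 3 = 0.521081
R_{2,2} = 0.521081 + (0.521081 − 0.503097)/15 = 0.522280
(Column j=1 coincides with Simpson's rule on the same nodes.)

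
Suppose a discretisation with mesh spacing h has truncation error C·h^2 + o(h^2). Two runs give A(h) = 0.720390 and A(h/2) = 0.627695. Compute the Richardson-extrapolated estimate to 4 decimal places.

0.5968

The leading error scales as h^2; refining by a factor of 2 reduces it by 2^2 = 4.
Extrapolated value = (4·A(h/2) − A(h)) / (4 − 1)
= (4·0.627695 − 0.720390) / 3
= 1.790390 / 3 = 0.596797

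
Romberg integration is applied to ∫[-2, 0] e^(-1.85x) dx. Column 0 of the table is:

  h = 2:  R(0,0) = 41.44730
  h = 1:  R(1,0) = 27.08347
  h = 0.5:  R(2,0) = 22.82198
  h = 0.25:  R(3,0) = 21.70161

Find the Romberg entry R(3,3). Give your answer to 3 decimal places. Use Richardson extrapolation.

Richardson extrapolation on the trapezoidal column (denominator 4−1=3):
R(1,1) = (4·27.08347 − 41.44730) / 3 = 22.29553
R(2,1) = (4·22.82198 − 27.08347) / 3 = 21.40148
R(3,1) = 21.70161 + (21.70161 − 22.82198)/3 = 21.32815
R(2,2) = (16·21.40148 − 22.29553) / 15 = 21.34188
R(3,2) = (16·21.32815 − 21.40148) / 15 = 21.32326
R(3,3) = (64·21.32326 − 21.34188) / 63 = 21.32296
(Column j=1 coincides with Simpson's rule on the same nodes.)

21.323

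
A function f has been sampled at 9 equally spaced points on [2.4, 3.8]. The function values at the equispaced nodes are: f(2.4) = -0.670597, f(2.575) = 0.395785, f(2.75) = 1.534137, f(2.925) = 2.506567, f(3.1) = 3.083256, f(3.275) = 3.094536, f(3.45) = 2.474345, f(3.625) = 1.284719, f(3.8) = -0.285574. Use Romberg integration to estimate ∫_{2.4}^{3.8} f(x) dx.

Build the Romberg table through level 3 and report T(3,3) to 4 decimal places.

T(0,0) (trapezoid, 1 panel, h=1.4000): -0.669320
T(1,0) (trapezoid, 2 panels, h=0.7000): 1.823619
T(2,0) (trapezoid, 4 panels, h=0.3500): 2.314778
T(3,0) (trapezoid, 8 panels, h=0.1750): 2.431670
T(1,1) = 1.823619 + (1.823619 − (-0.669320))/3 = 2.654599
T(2,1) = 2.314778 + (2.314778 − 1.823619)/3 = 2.478498
T(3,1) = 2.431670 + (2.431670 − 2.314778)/3 = 2.470634
T(2,2) = 2.478498 + (2.478498 − 2.654599)/15 = 2.466758
T(3,2) = 2.470634 + (2.470634 − 2.478498)/15 = 2.470110
T(3,3) = 2.470110 + (2.470110 − 2.466758)/63 = 2.470163

2.4702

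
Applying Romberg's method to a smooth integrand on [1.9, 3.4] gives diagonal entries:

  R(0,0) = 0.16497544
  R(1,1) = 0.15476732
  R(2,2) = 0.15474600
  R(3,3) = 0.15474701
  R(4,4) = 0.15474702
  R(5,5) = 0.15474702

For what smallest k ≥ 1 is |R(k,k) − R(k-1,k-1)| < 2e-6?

|R(1,1) − R(0,0)| = 0.01020812 ≥ 2e-6
|R(2,2) − R(1,1)| = 0.00002132 ≥ 2e-6
|R(3,3) − R(2,2)| = 0.00000101 < 2e-6

k = 3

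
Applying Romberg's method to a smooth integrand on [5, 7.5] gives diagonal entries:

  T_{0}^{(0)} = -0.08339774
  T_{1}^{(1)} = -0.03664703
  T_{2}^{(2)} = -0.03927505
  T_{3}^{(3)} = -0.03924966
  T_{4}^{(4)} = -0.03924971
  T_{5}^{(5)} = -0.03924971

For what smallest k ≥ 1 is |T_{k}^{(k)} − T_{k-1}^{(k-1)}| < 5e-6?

|T_{1}^{(1)} − T_{0}^{(0)}| = 0.04675071 ≥ 5e-6
|T_{2}^{(2)} − T_{1}^{(1)}| = 0.00262802 ≥ 5e-6
|T_{3}^{(3)} − T_{2}^{(2)}| = 0.00002539 ≥ 5e-6
|T_{4}^{(4)} − T_{3}^{(3)}| = 0.00000005 < 5e-6

k = 4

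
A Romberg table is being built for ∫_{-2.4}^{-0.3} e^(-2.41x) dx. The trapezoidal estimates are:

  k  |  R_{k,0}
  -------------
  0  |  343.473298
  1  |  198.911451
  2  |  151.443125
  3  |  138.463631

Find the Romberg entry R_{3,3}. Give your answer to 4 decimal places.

Richardson extrapolation on the trapezoidal column (denominator 4−1=3):
R_{1,1} = 198.911451 + (198.911451 − 343.473298)/3 = 150.724169
R_{2,1} = (4·151.443125 − 198.911451) / 3 = 135.620350
R_{3,1} = (4·138.463631 − 151.443125) / 3 = 134.137133
R_{2,2} = (16·135.620350 − 150.724169) / 15 = 134.613429
R_{3,2} = (16·134.137133 − 135.620350) / 15 = 134.038252
R_{3,3} = 134.038252 + (134.038252 − 134.613429)/63 = 134.029122

134.0291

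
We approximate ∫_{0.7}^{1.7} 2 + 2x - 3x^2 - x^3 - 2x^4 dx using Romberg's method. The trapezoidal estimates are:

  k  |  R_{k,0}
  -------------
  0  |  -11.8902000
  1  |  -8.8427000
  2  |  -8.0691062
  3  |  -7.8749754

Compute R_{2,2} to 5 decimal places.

-7.81020

Richardson extrapolation on the trapezoidal column (denominator 4−1=3):
R_{1,1} = (4·(-8.8427000) − (-11.8902000)) / 3 = -7.8268667
R_{2,1} = (4·(-8.0691062) − (-8.8427000)) / 3 = -7.8112416
R_{2,2} = -7.8112416 + (-7.8112416 − (-7.8268667))/15 = -7.8101999
(Column j=1 coincides with Simpson's rule on the same nodes.)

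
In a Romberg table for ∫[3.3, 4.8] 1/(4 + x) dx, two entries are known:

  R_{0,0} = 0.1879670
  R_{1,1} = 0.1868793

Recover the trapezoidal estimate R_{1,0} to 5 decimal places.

From R_{1,1} = (4·R_{1,0} − R_{0,0})/3, solve for R_{1,0}:
4·R_{1,0} = 3·0.1868793 + 0.1879670 = 0.7486049
R_{1,0} = 0.1871512

0.18715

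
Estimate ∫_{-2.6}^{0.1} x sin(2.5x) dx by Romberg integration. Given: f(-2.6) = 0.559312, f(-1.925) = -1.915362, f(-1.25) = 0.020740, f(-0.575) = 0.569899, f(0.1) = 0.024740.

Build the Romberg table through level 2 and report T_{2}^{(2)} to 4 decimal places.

-1.1615

T_{0}^{(0)} (trapezoid, 1 panel, h=2.7000): 0.788470
T_{1}^{(0)} (trapezoid, 2 panels, h=1.3500): 0.422234
T_{2}^{(0)} (trapezoid, 4 panels, h=0.6750): -0.697070
T_{1}^{(1)} = 0.422234 + (0.422234 − 0.788470)/3 = 0.300155
T_{2}^{(1)} = -0.697070 + (-0.697070 − 0.422234)/3 = -1.070171
T_{2}^{(2)} = -1.070171 + (-1.070171 − 0.300155)/15 = -1.161526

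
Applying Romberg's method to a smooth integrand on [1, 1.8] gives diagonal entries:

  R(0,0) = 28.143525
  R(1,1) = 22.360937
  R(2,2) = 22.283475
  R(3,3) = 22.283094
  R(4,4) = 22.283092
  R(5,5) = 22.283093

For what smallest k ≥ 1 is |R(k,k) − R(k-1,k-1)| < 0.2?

|R(1,1) − R(0,0)| = 5.782588 ≥ 0.2
|R(2,2) − R(1,1)| = 0.077462 < 0.2

k = 2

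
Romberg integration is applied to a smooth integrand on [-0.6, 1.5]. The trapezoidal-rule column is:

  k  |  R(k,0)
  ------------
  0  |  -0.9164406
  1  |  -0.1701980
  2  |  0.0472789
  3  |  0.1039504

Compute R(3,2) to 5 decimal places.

0.12305

R(2,1) = 0.0472789 + (0.0472789 − (-0.1701980))/3 = 0.1197712
R(3,1) = (4·0.1039504 − 0.0472789) / 3 = 0.1228409
R(3,2) = (16·0.1228409 − 0.1197712) / 15 = 0.1230455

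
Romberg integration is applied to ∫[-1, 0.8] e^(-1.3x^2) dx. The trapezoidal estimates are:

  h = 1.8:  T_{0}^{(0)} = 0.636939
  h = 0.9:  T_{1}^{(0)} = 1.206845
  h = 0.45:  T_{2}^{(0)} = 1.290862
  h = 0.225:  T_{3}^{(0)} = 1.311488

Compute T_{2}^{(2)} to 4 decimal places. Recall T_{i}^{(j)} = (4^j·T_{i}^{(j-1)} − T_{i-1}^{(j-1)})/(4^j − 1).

1.3137

Richardson extrapolation on the trapezoidal column (denominator 4−1=3):
T_{1}^{(1)} = (4·1.206845 − 0.636939) / 3 = 1.396814
T_{2}^{(1)} = 1.290862 + (1.290862 − 1.206845)/3 = 1.318868
T_{2}^{(2)} = (16·1.318868 − 1.396814) / 15 = 1.313672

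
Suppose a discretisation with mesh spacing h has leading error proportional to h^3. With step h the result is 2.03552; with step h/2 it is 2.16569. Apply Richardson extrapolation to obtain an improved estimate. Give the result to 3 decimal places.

Extrapolated value = (8·A(h/2) − A(h)) / (8 − 1)
= (8·2.16569 − 2.03552) / 7
= 15.29000 / 7 = 2.18429

2.184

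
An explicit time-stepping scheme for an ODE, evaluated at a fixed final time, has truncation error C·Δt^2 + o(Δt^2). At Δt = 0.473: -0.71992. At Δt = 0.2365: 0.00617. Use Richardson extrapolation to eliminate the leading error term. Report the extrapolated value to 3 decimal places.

0.248

The leading error scales as Δt^2; refining by a factor of 2 reduces it by 2^2 = 4.
Extrapolated value = (4·A(Δt/2) − A(Δt)) / (4 − 1)
= (4·0.00617 − (-0.71992)) / 3
= 0.74460 / 3 = 0.24820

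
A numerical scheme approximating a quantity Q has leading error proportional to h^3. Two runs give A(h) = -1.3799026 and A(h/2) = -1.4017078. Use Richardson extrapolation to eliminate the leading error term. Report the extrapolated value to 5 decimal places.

Extrapolated value = (8·A(h/2) − A(h)) / (8 − 1)
= (8·(-1.4017078) − (-1.3799026)) / 7
= -9.8337598 / 7 = -1.4048228

-1.40482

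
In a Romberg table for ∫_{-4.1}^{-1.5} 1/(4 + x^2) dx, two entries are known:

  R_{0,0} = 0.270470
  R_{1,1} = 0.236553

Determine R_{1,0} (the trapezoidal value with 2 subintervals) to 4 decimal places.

0.2450

From R_{1,1} = (4·R_{1,0} − R_{0,0})/3, solve for R_{1,0}:
4·R_{1,0} = 3·0.236553 + 0.270470 = 0.980129
R_{1,0} = 0.245032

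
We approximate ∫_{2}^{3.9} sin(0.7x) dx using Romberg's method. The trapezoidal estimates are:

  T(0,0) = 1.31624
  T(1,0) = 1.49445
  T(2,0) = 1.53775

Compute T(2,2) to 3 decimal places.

Richardson extrapolation on the trapezoidal column (denominator 4−1=3):
T(1,1) = (4·1.49445 − 1.31624) / 3 = 1.55385
T(2,1) = (4·1.53775 − 1.49445) / 3 = 1.55218
T(2,2) = 1.55218 + (1.55218 − 1.55385)/15 = 1.55207

1.552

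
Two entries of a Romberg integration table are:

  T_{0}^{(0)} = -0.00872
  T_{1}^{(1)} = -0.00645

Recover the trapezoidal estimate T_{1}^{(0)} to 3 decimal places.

-0.007

From T_{1}^{(1)} = (4·T_{1}^{(0)} − T_{0}^{(0)})/3, solve for T_{1}^{(0)}:
4·T_{1}^{(0)} = 3·(-0.00645) + (-0.00872) = -0.02807
T_{1}^{(0)} = -0.00702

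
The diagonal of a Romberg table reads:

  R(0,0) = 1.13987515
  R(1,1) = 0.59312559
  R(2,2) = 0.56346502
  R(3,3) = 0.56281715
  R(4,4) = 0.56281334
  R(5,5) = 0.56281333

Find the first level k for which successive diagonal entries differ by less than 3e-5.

k = 4

|R(1,1) − R(0,0)| = 0.54674956 ≥ 3e-5
|R(2,2) − R(1,1)| = 0.02966057 ≥ 3e-5
|R(3,3) − R(2,2)| = 0.00064787 ≥ 3e-5
|R(4,4) − R(3,3)| = 0.00000381 < 3e-5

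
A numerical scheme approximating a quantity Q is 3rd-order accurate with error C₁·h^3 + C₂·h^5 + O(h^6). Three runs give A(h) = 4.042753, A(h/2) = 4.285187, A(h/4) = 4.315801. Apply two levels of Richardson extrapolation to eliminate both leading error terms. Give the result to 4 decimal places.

4.3202

First eliminate the h^3 term (factor 2^3 = 8):
  B₁ = (8·4.285187 − 4.042753)/7 = 4.319820
  B₂ = (8·4.315801 − 4.285187)/7 = 4.320174
Then eliminate the h^5 term (factor 2^5 = 32):
  (32·4.320174 − 4.319820)/31 = 4.320185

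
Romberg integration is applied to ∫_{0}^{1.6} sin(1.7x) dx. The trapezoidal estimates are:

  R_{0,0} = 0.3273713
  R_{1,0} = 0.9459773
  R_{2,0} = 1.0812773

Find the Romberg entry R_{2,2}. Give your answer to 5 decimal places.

Richardson extrapolation on the trapezoidal column (denominator 4−1=3):
R_{1,1} = (4·0.9459773 − 0.3273713) / 3 = 1.1521793
R_{2,1} = 1.0812773 + (1.0812773 − 0.9459773)/3 = 1.1263773
R_{2,2} = (16·1.1263773 − 1.1521793) / 15 = 1.1246572

1.12466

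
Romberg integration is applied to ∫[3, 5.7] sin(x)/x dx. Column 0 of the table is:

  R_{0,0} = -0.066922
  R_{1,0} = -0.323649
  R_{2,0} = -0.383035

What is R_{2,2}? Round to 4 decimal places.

R_{1,1} = -0.323649 + (-0.323649 − (-0.066922))/3 = -0.409225
R_{2,1} = (4·(-0.383035) − (-0.323649)) / 3 = -0.402830
R_{2,2} = (16·(-0.402830) − (-0.409225)) / 15 = -0.402404

-0.4024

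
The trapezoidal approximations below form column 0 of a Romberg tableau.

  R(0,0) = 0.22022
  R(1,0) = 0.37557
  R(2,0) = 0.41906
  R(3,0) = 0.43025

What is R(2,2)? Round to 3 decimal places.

R(1,1) = 0.37557 + (0.37557 − 0.22022)/3 = 0.42735
R(2,1) = 0.41906 + (0.41906 − 0.37557)/3 = 0.43356
R(2,2) = (16·0.43356 − 0.42735) / 15 = 0.43397

0.434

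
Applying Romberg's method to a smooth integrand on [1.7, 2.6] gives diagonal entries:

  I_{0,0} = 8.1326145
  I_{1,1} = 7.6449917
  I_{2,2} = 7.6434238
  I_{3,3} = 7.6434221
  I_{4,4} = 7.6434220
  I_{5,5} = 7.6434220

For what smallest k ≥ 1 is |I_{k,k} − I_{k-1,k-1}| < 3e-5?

|I_{1,1} − I_{0,0}| = 0.4876228 ≥ 3e-5
|I_{2,2} − I_{1,1}| = 0.0015679 ≥ 3e-5
|I_{3,3} − I_{2,2}| = 0.0000017 < 3e-5

k = 3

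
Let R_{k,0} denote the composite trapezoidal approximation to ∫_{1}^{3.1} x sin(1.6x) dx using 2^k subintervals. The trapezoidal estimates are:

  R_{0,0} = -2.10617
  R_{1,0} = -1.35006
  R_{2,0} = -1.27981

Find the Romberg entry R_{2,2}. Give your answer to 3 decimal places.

R_{1,1} = -1.35006 + (-1.35006 − (-2.10617))/3 = -1.09802
R_{2,1} = (4·(-1.27981) − (-1.35006)) / 3 = -1.25639
R_{2,2} = (16·(-1.25639) − (-1.09802)) / 15 = -1.26695
(Column j=1 coincides with Simpson's rule on the same nodes.)

-1.267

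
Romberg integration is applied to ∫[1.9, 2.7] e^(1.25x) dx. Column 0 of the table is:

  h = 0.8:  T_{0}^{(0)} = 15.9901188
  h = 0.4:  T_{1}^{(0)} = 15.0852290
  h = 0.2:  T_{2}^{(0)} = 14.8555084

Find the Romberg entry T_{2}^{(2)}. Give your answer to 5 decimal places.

14.77862

Richardson extrapolation on the trapezoidal column (denominator 4−1=3):
T_{1}^{(1)} = 15.0852290 + (15.0852290 − 15.9901188)/3 = 14.7835991
T_{2}^{(1)} = (4·14.8555084 − 15.0852290) / 3 = 14.7789349
T_{2}^{(2)} = 14.7789349 + (14.7789349 − 14.7835991)/15 = 14.7786240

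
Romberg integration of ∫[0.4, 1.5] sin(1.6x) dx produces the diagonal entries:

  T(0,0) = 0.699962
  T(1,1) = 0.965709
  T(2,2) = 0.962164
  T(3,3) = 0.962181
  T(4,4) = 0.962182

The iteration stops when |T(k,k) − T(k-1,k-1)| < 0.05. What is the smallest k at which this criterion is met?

k = 2

|T(1,1) − T(0,0)| = 0.265747 ≥ 0.05
|T(2,2) − T(1,1)| = 0.003545 < 0.05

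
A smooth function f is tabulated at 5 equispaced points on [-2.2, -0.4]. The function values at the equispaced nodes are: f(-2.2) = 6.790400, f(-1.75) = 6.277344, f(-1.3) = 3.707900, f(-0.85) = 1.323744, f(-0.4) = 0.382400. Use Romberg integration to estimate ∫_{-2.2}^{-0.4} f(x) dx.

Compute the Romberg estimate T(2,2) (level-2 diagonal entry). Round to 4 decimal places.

6.7588

T(0,0) (trapezoid, 1 panel, h=1.8000): 6.455520
T(1,0) (trapezoid, 2 panels, h=0.9000): 6.564870
T(2,0) (trapezoid, 4 panels, h=0.4500): 6.702925
T(1,1) = 6.564870 + (6.564870 − 6.455520)/3 = 6.601320
T(2,1) = 6.702925 + (6.702925 − 6.564870)/3 = 6.748943
T(2,2) = 6.748943 + (6.748943 − 6.601320)/15 = 6.758785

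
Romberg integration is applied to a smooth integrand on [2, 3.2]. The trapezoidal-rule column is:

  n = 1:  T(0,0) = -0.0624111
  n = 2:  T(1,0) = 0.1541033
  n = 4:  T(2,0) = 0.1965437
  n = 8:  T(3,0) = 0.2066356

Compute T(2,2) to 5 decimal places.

0.20965

T(1,1) = (4·0.1541033 − (-0.0624111)) / 3 = 0.2262748
T(2,1) = 0.1965437 + (0.1965437 − 0.1541033)/3 = 0.2106905
T(2,2) = 0.2106905 + (0.2106905 − 0.2262748)/15 = 0.2096515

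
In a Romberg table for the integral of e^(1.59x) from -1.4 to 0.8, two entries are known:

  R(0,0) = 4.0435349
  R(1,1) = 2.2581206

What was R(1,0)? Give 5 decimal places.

From R(1,1) = (4·R(1,0) − R(0,0))/3, solve for R(1,0):
4·R(1,0) = 3·2.2581206 + 4.0435349 = 10.8178967
R(1,0) = 2.7044742

2.70447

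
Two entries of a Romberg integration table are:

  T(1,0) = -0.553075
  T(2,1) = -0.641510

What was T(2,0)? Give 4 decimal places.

-0.6194

From T(2,1) = (4·T(2,0) − T(1,0))/3, solve for T(2,0):
4·T(2,0) = 3·(-0.641510) + (-0.553075) = -2.477605
T(2,0) = -0.619401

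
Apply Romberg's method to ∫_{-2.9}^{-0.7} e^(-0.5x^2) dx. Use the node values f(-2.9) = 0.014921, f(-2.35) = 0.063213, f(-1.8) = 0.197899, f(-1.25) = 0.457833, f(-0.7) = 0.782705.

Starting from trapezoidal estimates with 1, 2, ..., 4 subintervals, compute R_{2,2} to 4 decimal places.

0.6021

R_{0,0} (trapezoid, 1 panel, h=2.2000): 0.877389
R_{1,0} (trapezoid, 2 panels, h=1.1000): 0.656383
R_{2,0} (trapezoid, 4 panels, h=0.5500): 0.614767
R_{1,1} = 0.656383 + (0.656383 − 0.877389)/3 = 0.582714
R_{2,1} = 0.614767 + (0.614767 − 0.656383)/3 = 0.600895
R_{2,2} = 0.600895 + (0.600895 − 0.582714)/15 = 0.602107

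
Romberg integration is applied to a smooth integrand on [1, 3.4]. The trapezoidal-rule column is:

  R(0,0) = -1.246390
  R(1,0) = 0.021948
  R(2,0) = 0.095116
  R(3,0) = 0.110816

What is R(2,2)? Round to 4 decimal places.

R(1,1) = 0.021948 + (0.021948 − (-1.246390))/3 = 0.444727
R(2,1) = (4·0.095116 − 0.021948) / 3 = 0.119505
R(2,2) = 0.119505 + (0.119505 − 0.444727)/15 = 0.097824

0.0978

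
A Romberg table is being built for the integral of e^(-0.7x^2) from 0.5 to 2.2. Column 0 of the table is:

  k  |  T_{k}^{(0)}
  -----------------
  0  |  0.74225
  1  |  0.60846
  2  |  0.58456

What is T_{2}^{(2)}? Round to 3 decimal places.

0.577

Richardson extrapolation on the trapezoidal column (denominator 4−1=3):
T_{1}^{(1)} = (4·0.60846 − 0.74225) / 3 = 0.56386
T_{2}^{(1)} = (4·0.58456 − 0.60846) / 3 = 0.57659
T_{2}^{(2)} = 0.57659 + (0.57659 − 0.56386)/15 = 0.57744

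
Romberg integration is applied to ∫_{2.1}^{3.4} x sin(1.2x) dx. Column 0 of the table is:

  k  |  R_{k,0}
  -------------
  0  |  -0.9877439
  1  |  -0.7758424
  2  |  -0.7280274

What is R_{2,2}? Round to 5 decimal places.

R_{1,1} = (4·(-0.7758424) − (-0.9877439)) / 3 = -0.7052086
R_{2,1} = -0.7280274 + (-0.7280274 − (-0.7758424))/3 = -0.7120891
R_{2,2} = -0.7120891 + (-0.7120891 − (-0.7052086))/15 = -0.7125478

-0.71255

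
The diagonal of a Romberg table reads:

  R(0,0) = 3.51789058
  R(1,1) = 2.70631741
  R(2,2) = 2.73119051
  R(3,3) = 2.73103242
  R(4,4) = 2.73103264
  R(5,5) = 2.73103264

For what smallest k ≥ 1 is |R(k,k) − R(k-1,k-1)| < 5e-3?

|R(1,1) − R(0,0)| = 0.81157317 ≥ 5e-3
|R(2,2) − R(1,1)| = 0.02487310 ≥ 5e-3
|R(3,3) − R(2,2)| = 0.00015809 < 5e-3

k = 3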